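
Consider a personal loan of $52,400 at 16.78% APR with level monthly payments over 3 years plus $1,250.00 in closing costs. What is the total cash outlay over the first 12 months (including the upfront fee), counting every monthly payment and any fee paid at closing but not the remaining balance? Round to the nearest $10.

$23,600

At 16.78% the monthly rate is 0.0139833, so the payment is 52,400 × 0.0139833 / (1 − 1.0139833^−36) = $1,862.47.
Total outlay = 12 × $1,862.47 + $1,250.00 = $23,599.64.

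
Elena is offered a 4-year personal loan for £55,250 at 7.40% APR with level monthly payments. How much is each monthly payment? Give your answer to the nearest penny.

£1,333.31

At 7.40% the monthly rate is 0.0061667, so the payment is 55,250 × 0.0061667 / (1 − 1.0061667^−48) = £1,333.31.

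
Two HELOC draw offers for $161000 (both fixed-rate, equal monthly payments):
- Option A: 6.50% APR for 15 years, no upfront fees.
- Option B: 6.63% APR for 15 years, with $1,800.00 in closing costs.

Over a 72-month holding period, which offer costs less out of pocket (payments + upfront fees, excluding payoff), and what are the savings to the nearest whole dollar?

Option A: monthly rate = 6.5%/12 = 0.0054167; payment = 161,000 × 0.0054167 / (1 − (1+0.0054167)^−180) = $1,402.48.
Option B: monthly rate = 6.63%/12 = 0.0055250; payment = 161,000 × 0.0055250 / (1 − (1+0.0055250)^−180) = $1,414.01.
Over 72 months: Option A costs 72 × $1,402.48 = $100,978.56; Option B costs 72 × $1,414.01 + $1,800.00 = $103,608.72.
Option A is cheaper by $103,608.72 − $100,978.56 = $2,630.16.

Option A by $2,630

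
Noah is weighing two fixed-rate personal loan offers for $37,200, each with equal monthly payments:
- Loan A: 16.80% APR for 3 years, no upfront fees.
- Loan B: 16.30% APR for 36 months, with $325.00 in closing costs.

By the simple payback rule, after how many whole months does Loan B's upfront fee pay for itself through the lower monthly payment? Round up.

36 months

Loan A: at 16.80% the monthly rate is 0.0140000, so the payment is 37,200 × 0.0140000 / (1 − 1.0140000^−36) = $1,322.58.
Loan B: at 16.30% the monthly rate is 0.0135833, so the payment is 37,200 × 0.0135833 / (1 − 1.0135833^−36) = $1,313.36.
Monthly savings = $1,322.58 − $1,313.36 = $9.22.
Break-even = $325.00 / $9.22 = 35.25 → 36 months.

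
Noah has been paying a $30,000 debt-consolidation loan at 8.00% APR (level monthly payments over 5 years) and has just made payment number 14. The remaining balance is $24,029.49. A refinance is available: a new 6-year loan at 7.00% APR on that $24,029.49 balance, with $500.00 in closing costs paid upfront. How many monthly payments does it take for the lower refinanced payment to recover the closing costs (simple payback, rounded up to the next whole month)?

3 months

Current payment = 30,000 × 8%/12 / (1 − (1+0.0066667)^−60) = $608.29.
Refinanced payment = 24,029.49 × 0.0058333 / (1 − (1+0.0058333)^−72) = $409.68.
Monthly savings = $608.29 − $409.68 = $198.61.
Break-even = $500.00 / $198.61 = 2.52 → 3 months.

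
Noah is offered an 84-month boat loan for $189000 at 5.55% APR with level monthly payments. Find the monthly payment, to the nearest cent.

$2,720.43

At 5.55% the monthly rate is 0.0046250, so the payment is 189,000 × 0.0046250 / (1 − 1.0046250^−84) = $2,720.43.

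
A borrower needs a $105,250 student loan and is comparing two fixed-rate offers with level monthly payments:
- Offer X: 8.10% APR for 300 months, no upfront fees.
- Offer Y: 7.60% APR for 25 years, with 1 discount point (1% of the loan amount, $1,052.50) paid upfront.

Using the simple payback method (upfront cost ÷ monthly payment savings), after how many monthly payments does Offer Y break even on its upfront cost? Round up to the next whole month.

Offer X: monthly rate = 8.1%/12 = 0.0067500; payment = 105,250 × 0.0067500 / (1 − (1+0.0067500)^−300) = $819.32.
Offer Y: monthly rate = 7.6%/12 = 0.0063333; payment = 105,250 × 0.0063333 / (1 − (1+0.0063333)^−300) = $784.65.
Monthly savings = $819.32 − $784.65 = $34.67.
Break-even = $1,052.50 / $34.67 = 30.36 → 31 months.

31 months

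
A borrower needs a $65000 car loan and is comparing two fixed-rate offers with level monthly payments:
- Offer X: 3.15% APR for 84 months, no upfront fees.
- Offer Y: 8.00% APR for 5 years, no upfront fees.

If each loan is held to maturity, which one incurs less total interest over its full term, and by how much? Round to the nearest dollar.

Offer X: at 3.15% the monthly rate is 0.0026250, so the payment is 65,000 × 0.0026250 / (1 − 1.0026250^−84) = $863.27.
Total interest on Offer X = 84 × $863.27 − $65,000 = $7,514.68.
Offer Y: monthly rate = 8%/12 = 0.0066667; payment = 65,000 × 0.0066667 / (1 − (1+0.0066667)^−60) = $1,317.97.
Total interest on Offer Y = 60 × $1,317.97 − $65,000 = $14,078.20.
Offer X is lower by $6,563.52.

Offer X by $6,564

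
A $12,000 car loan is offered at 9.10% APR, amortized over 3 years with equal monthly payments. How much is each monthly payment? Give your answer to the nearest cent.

Monthly rate = 9.1%/12 = 0.0075833; payment = 12,000 × 0.0075833 / (1 − (1+0.0075833)^−36) = $382.16.

$382.16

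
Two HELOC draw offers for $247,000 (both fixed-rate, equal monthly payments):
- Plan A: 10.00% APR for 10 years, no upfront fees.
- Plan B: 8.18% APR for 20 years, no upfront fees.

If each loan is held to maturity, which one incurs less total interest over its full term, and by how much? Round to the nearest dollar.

Plan A: at 10.00% the monthly rate is 0.0083333, so the payment is 247,000 × 0.0083333 / (1 − 1.0083333^−120) = $3,264.12.
Total interest on Plan A = 120 × $3,264.12 − $247,000 = $144,694.40.
Plan B: at 8.18% the monthly rate is 0.0068167, so the payment is 247,000 × 0.0068167 / (1 − 1.0068167^−240) = $2,093.76.
Total interest on Plan B = 240 × $2,093.76 − $247,000 = $255,502.40.
Plan A is lower by $110,808.00.

Plan A by $110,808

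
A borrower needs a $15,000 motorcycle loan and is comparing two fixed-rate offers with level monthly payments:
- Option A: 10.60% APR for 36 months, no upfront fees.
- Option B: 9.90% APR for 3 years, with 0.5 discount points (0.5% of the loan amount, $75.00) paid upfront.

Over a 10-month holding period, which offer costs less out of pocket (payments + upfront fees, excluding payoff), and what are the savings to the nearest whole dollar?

Option A: monthly rate = 10.6%/12 = 0.0088333; payment = 15,000 × 0.0088333 / (1 − (1+0.0088333)^−36) = $488.24.
Option B: at 9.90% the monthly rate is 0.0082500, so the payment is 15,000 × 0.0082500 / (1 − 1.0082500^−36) = $483.30.
Over 10 months: Option A costs 10 × $488.24 = $4,882.40; Option B costs 10 × $483.30 + $75.00 = $4,908.00.
Option A is cheaper by $4,908.00 − $4,882.40 = $25.60.

Option A by $26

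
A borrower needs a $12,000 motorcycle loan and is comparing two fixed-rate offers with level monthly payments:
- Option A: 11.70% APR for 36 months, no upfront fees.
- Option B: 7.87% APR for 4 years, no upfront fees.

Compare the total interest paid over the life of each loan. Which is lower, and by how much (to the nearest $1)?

Option A: at 11.70% the monthly rate is 0.0097500, so the payment is 12,000 × 0.0097500 / (1 − 1.0097500^−36) = $396.85.
Total interest on Option A = 36 × $396.85 − $12,000 = $2,286.60.
Option B: at 7.87% the monthly rate is 0.0065583, so the payment is 12,000 × 0.0065583 / (1 − 1.0065583^−48) = $292.22.
Total interest on Option B = 48 × $292.22 − $12,000 = $2,026.56.
Option B is lower by $260.04.

Option B by $260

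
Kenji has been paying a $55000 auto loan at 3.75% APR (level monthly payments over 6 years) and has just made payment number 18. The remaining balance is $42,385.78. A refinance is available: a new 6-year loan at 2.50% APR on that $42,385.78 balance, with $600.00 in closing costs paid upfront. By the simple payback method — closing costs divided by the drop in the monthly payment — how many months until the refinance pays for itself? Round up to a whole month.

3 months

Current payment = 55,000 × 3.75%/12 / (1 − (1+0.0031250)^−72) = $854.23.
Refinanced payment = 42,385.78 × 0.0020833 / (1 − (1+0.0020833)^−72) = $634.56.
Monthly savings = $854.23 − $634.56 = $219.67.
Break-even = $600.00 / $219.67 = 2.73 → 3 months.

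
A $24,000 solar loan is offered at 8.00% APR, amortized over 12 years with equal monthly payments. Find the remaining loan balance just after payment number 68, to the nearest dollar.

With monthly rate i = 8%/12 = 0.0066667, the balance after k of n payments is P · [(1+i)^n − (1+i)^k] / [(1+i)^n − 1].
(1+0.0066667)^144 = 2.60338924 and (1+0.0066667)^68 = 1.57118310, so the balance is 24,000 × (2.60338924 − 1.57118310) / (2.60338924 − 1) = $15,450.36.

$15,450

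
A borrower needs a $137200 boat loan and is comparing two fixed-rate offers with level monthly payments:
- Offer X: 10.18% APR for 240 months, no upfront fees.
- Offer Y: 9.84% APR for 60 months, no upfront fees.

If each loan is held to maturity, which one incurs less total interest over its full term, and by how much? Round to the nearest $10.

Offer Y by $147,440

Offer X: at 10.18% the monthly rate is 0.0084833, so the payment is 137,200 × 0.0084833 / (1 − 1.0084833^−240) = $1,340.41.
Total interest on Offer X = 240 × $1,340.41 − $137,200 = $184,498.40.
Offer Y: monthly rate = 9.84%/12 = 0.0082000; payment = 137,200 × 0.0082000 / (1 − (1+0.0082000)^−60) = $2,904.31.
Total interest on Offer Y = 60 × $2,904.31 − $137,200 = $37,058.60.
Offer Y is lower by $147,439.80.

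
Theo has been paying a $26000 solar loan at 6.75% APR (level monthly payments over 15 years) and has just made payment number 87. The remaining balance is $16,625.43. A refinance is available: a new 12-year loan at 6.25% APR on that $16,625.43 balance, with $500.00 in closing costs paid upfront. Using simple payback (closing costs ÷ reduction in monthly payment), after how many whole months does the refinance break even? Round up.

Current payment = 26,000 × 6.75%/12 / (1 − (1+0.0056250)^−180) = $230.08.
Refinanced payment = 16,625.43 × 0.0052083 / (1 − (1+0.0052083)^−144) = $164.40.
Monthly savings = $230.08 − $164.40 = $65.68.
Break-even = $500.00 / $65.68 = 7.61 → 8 months.

8 months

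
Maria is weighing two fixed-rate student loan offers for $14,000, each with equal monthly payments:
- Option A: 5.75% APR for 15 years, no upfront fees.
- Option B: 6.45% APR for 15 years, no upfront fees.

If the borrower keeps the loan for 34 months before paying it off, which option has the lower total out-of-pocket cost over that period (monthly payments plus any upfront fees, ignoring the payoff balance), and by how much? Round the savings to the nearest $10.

Option A: monthly rate = 5.75%/12 = 0.0047917; payment = 14,000 × 0.0047917 / (1 − (1+0.0047917)^−180) = $116.26.
Option B: monthly rate = 6.45%/12 = 0.0053750; payment = 14,000 × 0.0053750 / (1 − (1+0.0053750)^−180) = $121.57.
Over 34 months: Option A costs 34 × $116.26 = $3,952.84; Option B costs 34 × $121.57 = $4,133.38.
Option A is cheaper by $4,133.38 − $3,952.84 = $180.54.

Option A by $180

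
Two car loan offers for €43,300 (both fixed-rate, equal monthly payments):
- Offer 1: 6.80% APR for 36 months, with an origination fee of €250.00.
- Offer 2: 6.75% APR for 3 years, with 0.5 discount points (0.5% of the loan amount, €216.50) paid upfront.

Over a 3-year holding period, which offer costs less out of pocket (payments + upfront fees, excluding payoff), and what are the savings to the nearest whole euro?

Offer 1: monthly rate = 6.8%/12 = 0.0056667; payment = 43,300 × 0.0056667 / (1 − (1+0.0056667)^−36) = €1,333.02.
Offer 2: monthly rate = 6.75%/12 = 0.0056250; payment = 43,300 × 0.0056250 / (1 − (1+0.0056250)^−36) = €1,332.03.
Over 36 months: Offer 1 costs 36 × €1,333.02 + €250.00 = €48,238.72; Offer 2 costs 36 × €1,332.03 + €216.50 = €48,169.58.
Offer 2 is cheaper by €48,238.72 − €48,169.58 = €69.14.

Offer 2 by €69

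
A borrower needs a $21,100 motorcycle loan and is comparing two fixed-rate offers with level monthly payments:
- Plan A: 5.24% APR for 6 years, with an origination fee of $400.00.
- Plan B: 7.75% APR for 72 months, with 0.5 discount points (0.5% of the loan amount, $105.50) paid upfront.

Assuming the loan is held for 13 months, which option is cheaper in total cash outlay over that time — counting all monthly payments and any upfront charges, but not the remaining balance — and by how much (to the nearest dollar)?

Plan A by $33

Plan A: at 5.24% the monthly rate is 0.0043667, so the payment is 21,100 × 0.0043667 / (1 − 1.0043667^−72) = $342.17.
Plan B: at 7.75% the monthly rate is 0.0064583, so the payment is 21,100 × 0.0064583 / (1 − 1.0064583^−72) = $367.38.
Over 13 months: Plan A costs 13 × $342.17 + $400.00 = $4,848.21; Plan B costs 13 × $367.38 + $105.50 = $4,881.44.
Plan A is cheaper by $4,881.44 − $4,848.21 = $33.23.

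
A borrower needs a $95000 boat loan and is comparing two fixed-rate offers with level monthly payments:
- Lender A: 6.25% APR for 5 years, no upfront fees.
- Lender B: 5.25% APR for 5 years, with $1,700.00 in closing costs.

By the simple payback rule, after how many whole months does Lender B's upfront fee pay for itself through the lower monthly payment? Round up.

39 months

Lender A: monthly rate = 6.25%/12 = 0.0052083; payment = 95,000 × 0.0052083 / (1 − (1+0.0052083)^−60) = $1,847.68.
Lender B: monthly rate = 5.25%/12 = 0.0043750; payment = 95,000 × 0.0043750 / (1 − (1+0.0043750)^−60) = $1,803.67.
Monthly savings = $1,847.68 − $1,803.67 = $44.01.
Break-even = $1,700.00 / $44.01 = 38.63 → 39 months.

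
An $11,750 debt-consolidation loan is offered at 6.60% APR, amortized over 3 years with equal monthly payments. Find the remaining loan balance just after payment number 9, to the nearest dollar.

$9,026

With monthly rate i = 6.6%/12 = 0.0055000, the balance after k of n payments is P · [(1+i)^n − (1+i)^k] / [(1+i)^n − 1].
(1+0.0055000)^36 = 1.21830127 and (1+0.0055000)^9 = 1.05060309, so the balance is 11,750 × (1.21830127 − 1.05060309) / (1.21830127 − 1) = $9,026.30.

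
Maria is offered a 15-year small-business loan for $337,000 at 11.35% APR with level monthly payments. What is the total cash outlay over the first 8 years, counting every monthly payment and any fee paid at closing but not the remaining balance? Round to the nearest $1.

$374,853

Monthly rate = 11.35%/12 = 0.0094583; payment = 337,000 × 0.0094583 / (1 − (1+0.0094583)^−180) = $3,904.72.
Total outlay = 96 × $3,904.72 = $374,853.12.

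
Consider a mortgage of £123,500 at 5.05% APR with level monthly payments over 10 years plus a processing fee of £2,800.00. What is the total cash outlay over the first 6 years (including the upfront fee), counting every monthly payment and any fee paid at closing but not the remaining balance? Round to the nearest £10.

At 5.05% the monthly rate is 0.0042083, so the payment is 123,500 × 0.0042083 / (1 − 1.0042083^−120) = £1,312.93.
Total outlay = 72 × £1,312.93 + £2,800.00 = £97,330.96.

£97,330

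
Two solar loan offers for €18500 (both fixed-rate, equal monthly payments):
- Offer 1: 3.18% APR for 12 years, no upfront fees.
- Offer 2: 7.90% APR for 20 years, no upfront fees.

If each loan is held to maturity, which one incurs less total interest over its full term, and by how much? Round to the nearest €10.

Offer 1: monthly rate = 3.18%/12 = 0.0026500; payment = 18,500 × 0.0026500 / (1 − (1+0.0026500)^−144) = €154.71.
Total interest on Offer 1 = 144 × €154.71 − €18,500 = €3,778.24.
Offer 2: monthly rate = 7.9%/12 = 0.0065833; payment = 18,500 × 0.0065833 / (1 − (1+0.0065833)^−240) = €153.59.
Total interest on Offer 2 = 240 × €153.59 − €18,500 = €18,361.60.
Offer 1 is lower by €14,583.36.

Offer 1 by €14,580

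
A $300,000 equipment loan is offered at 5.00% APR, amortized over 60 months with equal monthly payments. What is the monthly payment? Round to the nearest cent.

Monthly rate = 5%/12 = 0.0041667; payment = 300,000 × 0.0041667 / (1 − (1+0.0041667)^−60) = $5,661.37.

$5,661.37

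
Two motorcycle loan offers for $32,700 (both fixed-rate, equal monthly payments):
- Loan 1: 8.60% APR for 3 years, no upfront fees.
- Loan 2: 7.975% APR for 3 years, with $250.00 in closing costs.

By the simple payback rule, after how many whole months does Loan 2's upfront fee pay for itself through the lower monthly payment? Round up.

27 months

Loan 1: monthly rate = 8.6%/12 = 0.0071667; payment = 32,700 × 0.0071667 / (1 − (1+0.0071667)^−36) = $1,033.77.
Loan 2: monthly rate = 7.975%/12 = 0.0066458; payment = 32,700 × 0.0066458 / (1 − (1+0.0066458)^−36) = $1,024.32.
Monthly savings = $1,033.77 − $1,024.32 = $9.45.
Break-even = $250.00 / $9.45 = 26.46 → 27 months.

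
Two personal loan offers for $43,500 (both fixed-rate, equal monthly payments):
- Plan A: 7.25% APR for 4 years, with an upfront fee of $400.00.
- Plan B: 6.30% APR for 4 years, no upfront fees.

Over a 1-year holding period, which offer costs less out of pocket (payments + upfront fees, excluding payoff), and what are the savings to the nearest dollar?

Plan A: at 7.25% the monthly rate is 0.0060417, so the payment is 43,500 × 0.0060417 / (1 − 1.0060417^−48) = $1,046.71.
Plan B: monthly rate = 6.3%/12 = 0.0052500; payment = 43,500 × 0.0052500 / (1 − (1+0.0052500)^−48) = $1,027.59.
Over 12 months: Plan A costs 12 × $1,046.71 + $400.00 = $12,960.52; Plan B costs 12 × $1,027.59 = $12,331.08.
Plan B is cheaper by $12,960.52 − $12,331.08 = $629.44.

Plan B by $629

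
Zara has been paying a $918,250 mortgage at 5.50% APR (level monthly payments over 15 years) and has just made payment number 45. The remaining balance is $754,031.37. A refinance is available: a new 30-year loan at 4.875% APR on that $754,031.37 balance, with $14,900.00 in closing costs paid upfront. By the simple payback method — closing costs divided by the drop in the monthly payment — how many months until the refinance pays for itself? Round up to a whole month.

5 months

Current payment = 918,250 × 5.5%/12 / (1 − (1+0.0045833)^−180) = $7,502.87.
Refinanced payment = 754,031.37 × 0.0040625 / (1 − (1+0.0040625)^−360) = $3,990.40.
Monthly savings = $7,502.87 − $3,990.40 = $3,512.47.
Break-even = $14,900.00 / $3,512.47 = 4.24 → 5 months.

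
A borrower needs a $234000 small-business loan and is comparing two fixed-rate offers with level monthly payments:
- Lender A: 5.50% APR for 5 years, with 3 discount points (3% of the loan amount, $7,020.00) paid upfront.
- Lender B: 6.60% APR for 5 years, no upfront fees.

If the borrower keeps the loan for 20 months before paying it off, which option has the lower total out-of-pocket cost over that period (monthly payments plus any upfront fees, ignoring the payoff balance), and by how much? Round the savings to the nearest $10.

Lender B by $4,620

Lender A: monthly rate = 5.5%/12 = 0.0045833; payment = 234,000 × 0.0045833 / (1 − (1+0.0045833)^−60) = $4,469.67.
Lender B: monthly rate = 6.6%/12 = 0.0055000; payment = 234,000 × 0.0055000 / (1 − (1+0.0055000)^−60) = $4,589.45.
Over 20 months: Lender A costs 20 × $4,469.67 + $7,020.00 = $96,413.40; Lender B costs 20 × $4,589.45 = $91,789.00.
Lender B is cheaper by $96,413.40 − $91,789.00 = $4,624.40.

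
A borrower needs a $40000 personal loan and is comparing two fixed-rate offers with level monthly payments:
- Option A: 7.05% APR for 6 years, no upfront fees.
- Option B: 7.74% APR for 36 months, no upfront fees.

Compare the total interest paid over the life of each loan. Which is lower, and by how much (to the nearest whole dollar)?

Option A: at 7.05% the monthly rate is 0.0058750, so the payment is 40,000 × 0.0058750 / (1 − 1.0058750^−72) = $682.92.
Total interest on Option A = 72 × $682.92 − $40,000 = $9,170.24.
Option B: monthly rate = 7.74%/12 = 0.0064500; payment = 40,000 × 0.0064500 / (1 − (1+0.0064500)^−36) = $1,248.66.
Total interest on Option B = 36 × $1,248.66 − $40,000 = $4,951.76.
Option B is lower by $4,218.48.

Option B by $4,218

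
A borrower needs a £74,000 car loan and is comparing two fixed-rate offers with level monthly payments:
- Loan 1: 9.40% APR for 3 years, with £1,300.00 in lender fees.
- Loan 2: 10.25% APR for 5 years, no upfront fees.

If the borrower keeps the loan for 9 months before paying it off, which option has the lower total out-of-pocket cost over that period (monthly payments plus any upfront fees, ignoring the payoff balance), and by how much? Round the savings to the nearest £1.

Loan 2 by £8,370

Loan 1: at 9.40% the monthly rate is 0.0078333, so the payment is 74,000 × 0.0078333 / (1 − 1.0078333^−36) = £2,366.98.
Loan 2: monthly rate = 10.25%/12 = 0.0085417; payment = 74,000 × 0.0085417 / (1 − (1+0.0085417)^−60) = £1,581.40.
Over 9 months: Loan 1 costs 9 × £2,366.98 + £1,300.00 = £22,602.82; Loan 2 costs 9 × £1,581.40 = £14,232.60.
Loan 2 is cheaper by £22,602.82 − £14,232.60 = £8,370.22.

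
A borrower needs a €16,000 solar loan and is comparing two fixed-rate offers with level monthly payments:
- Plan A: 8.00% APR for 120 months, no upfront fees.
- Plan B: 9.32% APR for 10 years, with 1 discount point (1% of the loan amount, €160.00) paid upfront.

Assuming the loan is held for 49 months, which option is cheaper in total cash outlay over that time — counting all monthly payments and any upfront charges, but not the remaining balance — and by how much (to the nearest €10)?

Plan A by €720

Plan A: monthly rate = 8%/12 = 0.0066667; payment = 16,000 × 0.0066667 / (1 − (1+0.0066667)^−120) = €194.12.
Plan B: monthly rate = 9.32%/12 = 0.0077667; payment = 16,000 × 0.0077667 / (1 − (1+0.0077667)^−120) = €205.46.
Over 49 months: Plan A costs 49 × €194.12 = €9,511.88; Plan B costs 49 × €205.46 + €160.00 = €10,227.54.
Plan A is cheaper by €10,227.54 − €9,511.88 = €715.66.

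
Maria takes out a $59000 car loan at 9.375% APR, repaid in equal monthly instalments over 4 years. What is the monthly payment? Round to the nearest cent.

$1,478.75

Monthly rate = 9.375%/12 = 0.0078125; payment = 59,000 × 0.0078125 / (1 − (1+0.0078125)^−48) = $1,478.75.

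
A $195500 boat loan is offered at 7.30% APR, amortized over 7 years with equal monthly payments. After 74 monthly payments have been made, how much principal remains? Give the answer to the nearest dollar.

With monthly rate i = 7.3%/12 = 0.0060833, the balance after k of n payments is P · [(1+i)^n − (1+i)^k] / [(1+i)^n − 1].
(1+0.0060833)^84 = 1.66437884 and (1+0.0060833)^74 = 1.56643594, so the balance is 195,500 × (1.66437884 − 1.56643594) / (1.66437884 − 1) = $28,820.66.

$28,821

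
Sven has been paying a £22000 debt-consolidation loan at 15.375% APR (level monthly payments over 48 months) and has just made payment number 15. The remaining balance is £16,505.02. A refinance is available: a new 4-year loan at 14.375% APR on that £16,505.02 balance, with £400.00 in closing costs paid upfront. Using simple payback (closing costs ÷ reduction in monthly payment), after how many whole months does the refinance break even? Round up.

Current payment = 22,000 × 15.375%/12 / (1 − (1+0.0128125)^−48) = £616.47.
Refinanced payment = 16,505.02 × 0.0119792 / (1 − (1+0.0119792)^−48) = £454.13.
Monthly savings = £616.47 − £454.13 = £162.34.
Break-even = £400.00 / £162.34 = 2.46 → 3 months.

3 months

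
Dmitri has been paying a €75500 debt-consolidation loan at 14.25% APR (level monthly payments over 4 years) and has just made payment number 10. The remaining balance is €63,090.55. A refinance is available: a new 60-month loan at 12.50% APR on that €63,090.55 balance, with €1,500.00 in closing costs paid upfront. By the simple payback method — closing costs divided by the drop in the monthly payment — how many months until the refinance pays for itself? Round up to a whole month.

3 months

Current payment = 75,500 × 14.25%/12 / (1 − (1+0.0118750)^−48) = €2,072.63.
Refinanced payment = 63,090.55 × 0.0104167 / (1 − (1+0.0104167)^−60) = €1,419.41.
Monthly savings = €2,072.63 − €1,419.41 = €653.22.
Break-even = €1,500.00 / €653.22 = 2.30 → 3 months.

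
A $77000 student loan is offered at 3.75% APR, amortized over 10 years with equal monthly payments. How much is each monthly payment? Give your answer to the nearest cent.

$770.47

Monthly rate = 3.75%/12 = 0.0031250; payment = 77,000 × 0.0031250 / (1 − (1+0.0031250)^−120) = $770.47.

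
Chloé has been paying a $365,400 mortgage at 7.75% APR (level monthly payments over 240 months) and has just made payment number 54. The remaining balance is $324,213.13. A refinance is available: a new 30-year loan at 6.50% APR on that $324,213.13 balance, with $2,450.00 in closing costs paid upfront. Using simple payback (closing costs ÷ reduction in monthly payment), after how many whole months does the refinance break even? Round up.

3 months

Current payment = 365,400 × 7.75%/12 / (1 − (1+0.0064583)^−240) = $2,999.75.
Refinanced payment = 324,213.13 × 0.0054167 / (1 − (1+0.0054167)^−360) = $2,049.25.
Monthly savings = $2,999.75 − $2,049.25 = $950.50.
Break-even = $2,450.00 / $950.50 = 2.58 → 3 months.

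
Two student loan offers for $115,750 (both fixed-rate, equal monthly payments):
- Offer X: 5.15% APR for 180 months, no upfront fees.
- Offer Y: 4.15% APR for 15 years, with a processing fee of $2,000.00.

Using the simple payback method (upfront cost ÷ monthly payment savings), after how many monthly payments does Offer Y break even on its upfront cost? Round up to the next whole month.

Offer X: monthly rate = 5.15%/12 = 0.0042917; payment = 115,750 × 0.0042917 / (1 − (1+0.0042917)^−180) = $924.41.
Offer Y: at 4.15% the monthly rate is 0.0034583, so the payment is 115,750 × 0.0034583 / (1 − 1.0034583^−180) = $864.92.
Monthly savings = $924.41 − $864.92 = $59.49.
Break-even = $2,000.00 / $59.49 = 33.62 → 34 months.

34 months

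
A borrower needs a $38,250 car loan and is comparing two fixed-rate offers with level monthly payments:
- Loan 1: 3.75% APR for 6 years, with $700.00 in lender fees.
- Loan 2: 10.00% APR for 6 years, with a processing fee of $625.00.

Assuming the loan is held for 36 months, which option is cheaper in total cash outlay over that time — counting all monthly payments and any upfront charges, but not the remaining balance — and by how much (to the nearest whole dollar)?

Loan 1 by $4,048

Loan 1: at 3.75% the monthly rate is 0.0031250, so the payment is 38,250 × 0.0031250 / (1 − 1.0031250^−72) = $594.08.
Loan 2: monthly rate = 10%/12 = 0.0083333; payment = 38,250 × 0.0083333 / (1 − (1+0.0083333)^−72) = $708.61.
Over 36 months: Loan 1 costs 36 × $594.08 + $700.00 = $22,086.88; Loan 2 costs 36 × $708.61 + $625.00 = $26,134.96.
Loan 1 is cheaper by $26,134.96 − $22,086.88 = $4,048.08.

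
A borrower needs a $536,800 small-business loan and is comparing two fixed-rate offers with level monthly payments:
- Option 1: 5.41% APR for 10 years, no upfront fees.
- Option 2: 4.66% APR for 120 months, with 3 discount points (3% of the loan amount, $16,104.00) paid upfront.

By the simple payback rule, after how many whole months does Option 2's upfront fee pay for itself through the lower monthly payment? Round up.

Option 1: monthly rate = 5.41%/12 = 0.0045083; payment = 536,800 × 0.0045083 / (1 − (1+0.0045083)^−120) = $5,801.78.
Option 2: monthly rate = 4.66%/12 = 0.0038833; payment = 536,800 × 0.0038833 / (1 − (1+0.0038833)^−120) = $5,604.80.
Monthly savings = $5,801.78 − $5,604.80 = $196.98.
Break-even = $16,104.00 / $196.98 = 81.75 → 82 months.

82 months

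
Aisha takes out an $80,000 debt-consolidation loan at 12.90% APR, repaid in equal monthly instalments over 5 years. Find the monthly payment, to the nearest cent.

$1,816.15

At 12.90% the monthly rate is 0.0107500, so the payment is 80,000 × 0.0107500 / (1 − 1.0107500^−60) = $1,816.15.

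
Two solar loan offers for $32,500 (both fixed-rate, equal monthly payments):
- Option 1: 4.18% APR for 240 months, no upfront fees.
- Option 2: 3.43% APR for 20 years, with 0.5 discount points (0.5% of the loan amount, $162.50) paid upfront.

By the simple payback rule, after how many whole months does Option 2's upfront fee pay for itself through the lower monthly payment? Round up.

13 months

Option 1: at 4.18% the monthly rate is 0.0034833, so the payment is 32,500 × 0.0034833 / (1 − 1.0034833^−240) = $200.04.
Option 2: monthly rate = 3.43%/12 = 0.0028583; payment = 32,500 × 0.0028583 / (1 − (1+0.0028583)^−240) = $187.32.
Monthly savings = $200.04 − $187.32 = $12.72.
Break-even = $162.50 / $12.72 = 12.78 → 13 months.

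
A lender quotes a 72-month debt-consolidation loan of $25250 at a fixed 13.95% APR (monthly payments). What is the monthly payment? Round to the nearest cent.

Monthly rate = 13.95%/12 = 0.0116250; payment = 25,250 × 0.0116250 / (1 − (1+0.0116250)^−72) = $519.62.

$519.62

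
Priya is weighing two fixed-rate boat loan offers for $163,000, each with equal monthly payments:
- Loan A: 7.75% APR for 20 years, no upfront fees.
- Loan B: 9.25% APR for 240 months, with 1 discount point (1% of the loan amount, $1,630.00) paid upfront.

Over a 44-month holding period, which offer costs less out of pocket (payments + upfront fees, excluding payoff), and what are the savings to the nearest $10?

Loan A by $8,440

Loan A: monthly rate = 7.75%/12 = 0.0064583; payment = 163,000 × 0.0064583 / (1 − (1+0.0064583)^−240) = $1,338.15.
Loan B: monthly rate = 9.25%/12 = 0.0077083; payment = 163,000 × 0.0077083 / (1 − (1+0.0077083)^−240) = $1,492.86.
Over 44 months: Loan A costs 44 × $1,338.15 = $58,878.60; Loan B costs 44 × $1,492.86 + $1,630.00 = $67,315.84.
Loan A is cheaper by $67,315.84 − $58,878.60 = $8,437.24.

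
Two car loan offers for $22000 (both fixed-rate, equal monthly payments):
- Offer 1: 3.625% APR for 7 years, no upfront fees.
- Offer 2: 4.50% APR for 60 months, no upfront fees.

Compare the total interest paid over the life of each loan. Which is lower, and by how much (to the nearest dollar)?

Offer 1: at 3.625% the monthly rate is 0.0030208, so the payment is 22,000 × 0.0030208 / (1 − 1.0030208^−84) = $296.93.
Total interest on Offer 1 = 84 × $296.93 − $22,000 = $2,942.12.
Offer 2: at 4.50% the monthly rate is 0.0037500, so the payment is 22,000 × 0.0037500 / (1 − 1.0037500^−60) = $410.15.
Total interest on Offer 2 = 60 × $410.15 − $22,000 = $2,609.00.
Offer 2 is lower by $333.12.

Offer 2 by $333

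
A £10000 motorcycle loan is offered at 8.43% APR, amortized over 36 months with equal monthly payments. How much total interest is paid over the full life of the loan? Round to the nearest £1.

Monthly rate = 8.43%/12 = 0.0070250; payment = 10,000 × 0.0070250 / (1 − (1+0.0070250)^−36) = £315.35.
Total paid = 36 × £315.35 = £11,352.60; interest = £11,352.60 − £10,000 = £1,352.60.

£1,353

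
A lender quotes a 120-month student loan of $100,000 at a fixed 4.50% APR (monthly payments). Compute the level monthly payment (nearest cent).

At 4.50% the monthly rate is 0.0037500, so the payment is 100,000 × 0.0037500 / (1 − 1.0037500^−120) = $1,036.38.

$1,036.38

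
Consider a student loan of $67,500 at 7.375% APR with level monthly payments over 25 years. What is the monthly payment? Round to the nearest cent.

At 7.375% the monthly rate is 0.0061458, so the payment is 67,500 × 0.0061458 / (1 − 1.0061458^−300) = $493.34.

$493.34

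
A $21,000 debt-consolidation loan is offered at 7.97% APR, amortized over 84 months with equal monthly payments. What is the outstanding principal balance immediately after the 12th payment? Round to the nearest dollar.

$18,666

With monthly rate i = 7.97%/12 = 0.0066417, the balance after k of n payments is P · [(1+i)^n − (1+i)^k] / [(1+i)^n − 1].
(1+0.0066417)^84 = 1.74378052 and (1+0.0066417)^12 = 1.08267680, so the balance is 21,000 × (1.74378052 − 1.08267680) / (1.74378052 − 1) = $18,665.69.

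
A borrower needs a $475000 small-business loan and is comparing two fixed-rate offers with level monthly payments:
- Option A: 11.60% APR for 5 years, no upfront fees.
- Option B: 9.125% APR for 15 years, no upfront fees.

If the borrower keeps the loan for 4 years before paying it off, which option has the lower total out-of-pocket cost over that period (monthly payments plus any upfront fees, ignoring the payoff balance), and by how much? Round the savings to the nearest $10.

Option B by $269,630

Option A: at 11.60% the monthly rate is 0.0096667, so the payment is 475,000 × 0.0096667 / (1 − 1.0096667^−60) = $10,470.35.
Option B: at 9.125% the monthly rate is 0.0076042, so the payment is 475,000 × 0.0076042 / (1 − 1.0076042^−180) = $4,853.15.
Over 48 months: Option A costs 48 × $10,470.35 = $502,576.80; Option B costs 48 × $4,853.15 = $232,951.20.
Option B is cheaper by $502,576.80 − $232,951.20 = $269,625.60.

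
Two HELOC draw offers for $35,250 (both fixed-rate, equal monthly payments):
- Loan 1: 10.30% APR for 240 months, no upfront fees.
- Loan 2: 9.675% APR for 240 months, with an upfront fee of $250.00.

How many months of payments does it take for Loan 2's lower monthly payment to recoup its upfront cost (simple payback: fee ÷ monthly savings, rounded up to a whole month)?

18 months

Loan 1: monthly rate = 10.3%/12 = 0.0085833; payment = 35,250 × 0.0085833 / (1 − (1+0.0085833)^−240) = $347.21.
Loan 2: at 9.675% the monthly rate is 0.0080625, so the payment is 35,250 × 0.0080625 / (1 − 1.0080625^−240) = $332.61.
Monthly savings = $347.21 − $332.61 = $14.60.
Break-even = $250.00 / $14.60 = 17.12 → 18 months.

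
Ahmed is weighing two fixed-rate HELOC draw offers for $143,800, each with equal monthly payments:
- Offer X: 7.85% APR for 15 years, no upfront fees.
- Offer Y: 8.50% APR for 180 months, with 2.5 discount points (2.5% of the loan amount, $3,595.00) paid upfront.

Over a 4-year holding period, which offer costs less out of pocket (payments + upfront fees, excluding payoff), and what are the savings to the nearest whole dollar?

Offer X: monthly rate = 7.85%/12 = 0.0065417; payment = 143,800 × 0.0065417 / (1 − (1+0.0065417)^−180) = $1,361.80.
Offer Y: monthly rate = 8.5%/12 = 0.0070833; payment = 143,800 × 0.0070833 / (1 − (1+0.0070833)^−180) = $1,416.06.
Over 48 months: Offer X costs 48 × $1,361.80 = $65,366.40; Offer Y costs 48 × $1,416.06 + $3,595.00 = $71,565.88.
Offer X is cheaper by $71,565.88 − $65,366.40 = $6,199.48.

Offer X by $6,199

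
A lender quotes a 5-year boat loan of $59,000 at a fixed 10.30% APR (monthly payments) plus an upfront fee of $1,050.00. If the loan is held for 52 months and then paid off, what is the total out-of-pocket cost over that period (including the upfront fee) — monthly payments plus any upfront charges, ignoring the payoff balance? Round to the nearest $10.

At 10.30% the monthly rate is 0.0085833, so the payment is 59,000 × 0.0085833 / (1 − 1.0085833^−60) = $1,262.30.
Total outlay = 52 × $1,262.30 + $1,050.00 = $66,689.60.

$66,690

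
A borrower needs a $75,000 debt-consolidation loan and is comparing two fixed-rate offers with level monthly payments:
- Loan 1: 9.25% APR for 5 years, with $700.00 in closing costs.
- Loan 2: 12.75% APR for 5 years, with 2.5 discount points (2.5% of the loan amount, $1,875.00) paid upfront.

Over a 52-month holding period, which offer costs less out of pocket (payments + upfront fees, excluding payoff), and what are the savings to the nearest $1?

Loan 1 by $7,982

Loan 1: monthly rate = 9.25%/12 = 0.0077083; payment = 75,000 × 0.0077083 / (1 − (1+0.0077083)^−60) = $1,565.99.
Loan 2: monthly rate = 12.75%/12 = 0.0106250; payment = 75,000 × 0.0106250 / (1 − (1+0.0106250)^−60) = $1,696.90.
Over 52 months: Loan 1 costs 52 × $1,565.99 + $700.00 = $82,131.48; Loan 2 costs 52 × $1,696.90 + $1,875.00 = $90,113.80.
Loan 1 is cheaper by $90,113.80 − $82,131.48 = $7,982.32.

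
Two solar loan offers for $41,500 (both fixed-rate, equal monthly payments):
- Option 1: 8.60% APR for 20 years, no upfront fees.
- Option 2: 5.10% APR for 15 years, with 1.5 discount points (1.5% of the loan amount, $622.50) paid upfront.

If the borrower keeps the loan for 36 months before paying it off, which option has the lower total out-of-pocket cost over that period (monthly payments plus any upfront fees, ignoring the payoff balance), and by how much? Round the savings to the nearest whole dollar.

Option 1: monthly rate = 8.6%/12 = 0.0071667; payment = 41,500 × 0.0071667 / (1 − (1+0.0071667)^−240) = $362.78.
Option 2: monthly rate = 5.1%/12 = 0.0042500; payment = 41,500 × 0.0042500 / (1 − (1+0.0042500)^−180) = $330.35.
Over 36 months: Option 1 costs 36 × $362.78 = $13,060.08; Option 2 costs 36 × $330.35 + $622.50 = $12,515.10.
Option 2 is cheaper by $13,060.08 − $12,515.10 = $544.98.

Option 2 by $545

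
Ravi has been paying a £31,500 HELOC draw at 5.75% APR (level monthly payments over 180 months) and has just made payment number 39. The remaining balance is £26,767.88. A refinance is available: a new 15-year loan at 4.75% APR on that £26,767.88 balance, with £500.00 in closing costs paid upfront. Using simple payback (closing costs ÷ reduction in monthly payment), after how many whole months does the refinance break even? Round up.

10 months

Current payment = 31,500 × 5.75%/12 / (1 − (1+0.0047917)^−180) = £261.58.
Refinanced payment = 26,767.88 × 0.0039583 / (1 − (1+0.0039583)^−180) = £208.21.
Monthly savings = £261.58 − £208.21 = £53.37.
Break-even = £500.00 / £53.37 = 9.37 → 10 months.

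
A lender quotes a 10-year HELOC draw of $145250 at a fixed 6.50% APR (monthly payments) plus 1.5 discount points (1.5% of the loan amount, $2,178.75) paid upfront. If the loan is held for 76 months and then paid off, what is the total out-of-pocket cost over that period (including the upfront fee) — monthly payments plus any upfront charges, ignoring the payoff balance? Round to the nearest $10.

At 6.50% the monthly rate is 0.0054167, so the payment is 145,250 × 0.0054167 / (1 − 1.0054167^−120) = $1,649.28.
Total outlay = 76 × $1,649.28 + $2,178.75 = $127,524.03.

$127,520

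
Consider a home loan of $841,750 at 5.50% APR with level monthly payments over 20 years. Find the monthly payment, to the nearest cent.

$5,790.29

Monthly rate = 5.5%/12 = 0.0045833; payment = 841,750 × 0.0045833 / (1 − (1+0.0045833)^−240) = $5,790.29.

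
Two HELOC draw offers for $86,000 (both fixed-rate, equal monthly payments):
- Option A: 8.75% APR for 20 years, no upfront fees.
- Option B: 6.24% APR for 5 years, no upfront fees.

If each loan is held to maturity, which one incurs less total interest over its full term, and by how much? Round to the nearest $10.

Option A: at 8.75% the monthly rate is 0.0072917, so the payment is 86,000 × 0.0072917 / (1 − 1.0072917^−240) = $759.99.
Total interest on Option A = 240 × $759.99 − $86,000 = $96,397.60.
Option B: monthly rate = 6.24%/12 = 0.0052000; payment = 86,000 × 0.0052000 / (1 − (1+0.0052000)^−60) = $1,672.24.
Total interest on Option B = 60 × $1,672.24 − $86,000 = $14,334.40.
Option B is lower by $82,063.20.

Option B by $82,060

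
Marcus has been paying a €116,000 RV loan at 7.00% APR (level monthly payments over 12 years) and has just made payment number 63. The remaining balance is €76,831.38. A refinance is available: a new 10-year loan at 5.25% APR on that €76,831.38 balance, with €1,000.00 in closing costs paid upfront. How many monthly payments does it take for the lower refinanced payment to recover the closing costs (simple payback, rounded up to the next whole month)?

Current payment = 116,000 × 7%/12 / (1 − (1+0.0058333)^−144) = €1,192.92.
Refinanced payment = 76,831.38 × 0.0043750 / (1 − (1+0.0043750)^−120) = €824.34.
Monthly savings = €1,192.92 − €824.34 = €368.58.
Break-even = €1,000.00 / €368.58 = 2.71 → 3 months.

3 months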